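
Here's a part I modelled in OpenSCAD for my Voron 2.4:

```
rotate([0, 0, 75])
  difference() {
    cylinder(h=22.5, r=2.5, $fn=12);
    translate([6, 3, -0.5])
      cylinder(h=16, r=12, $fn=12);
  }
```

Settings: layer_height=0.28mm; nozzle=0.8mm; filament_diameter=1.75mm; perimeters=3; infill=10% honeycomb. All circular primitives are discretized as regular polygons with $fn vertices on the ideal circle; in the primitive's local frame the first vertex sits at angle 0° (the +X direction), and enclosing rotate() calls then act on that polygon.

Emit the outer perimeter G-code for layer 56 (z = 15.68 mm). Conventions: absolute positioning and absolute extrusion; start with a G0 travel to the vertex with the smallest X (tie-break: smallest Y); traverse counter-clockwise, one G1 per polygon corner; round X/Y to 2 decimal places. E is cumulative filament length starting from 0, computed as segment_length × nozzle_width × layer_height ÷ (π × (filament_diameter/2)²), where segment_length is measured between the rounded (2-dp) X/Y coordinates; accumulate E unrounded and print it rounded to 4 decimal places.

G0 X-2.41 Y-0.65 Z15.68
G1 X-1.77 Y-1.77 E0.1201
G1 X-0.65 Y-2.41 E0.2403
G1 X0.65 Y-2.41 E0.3613
G1 X1.77 Y-1.77 E0.4815
G1 X2.41 Y-0.65 E0.6016
G1 X2.41 Y0.65 E0.7227
G1 X1.77 Y1.77 E0.8428
G1 X0.65 Y2.41 E0.9629
G1 X-0.65 Y2.41 E1.0840
G1 X-1.77 Y1.77 E1.2041
G1 X-2.41 Y0.65 E1.3243
G1 X-2.41 Y-0.65 E1.4453

At z = 15.68 mm: the r=2.5 cylinder gives a regular 12-gon of circumradius 2.5 (constant along its height); the cylinder at (6, 3) is not intersected at this z (z outside [-0.5, 15.5]); Subtracting the remaining from the first: none of the subtracted shapes is present at this height, so the r=2.5 cylinder is unchanged — 1 connected region; (rotated 75° about Z; rotation is an isometry so areas/perimeters/island counts are preserved). The outline is a single polygon with 12 vertices. Extrusion per mm of travel: 0.8 × 0.28 / (π × 0.875²) = 0.093128. Accumulating E over each segment gives final E = 1.4453.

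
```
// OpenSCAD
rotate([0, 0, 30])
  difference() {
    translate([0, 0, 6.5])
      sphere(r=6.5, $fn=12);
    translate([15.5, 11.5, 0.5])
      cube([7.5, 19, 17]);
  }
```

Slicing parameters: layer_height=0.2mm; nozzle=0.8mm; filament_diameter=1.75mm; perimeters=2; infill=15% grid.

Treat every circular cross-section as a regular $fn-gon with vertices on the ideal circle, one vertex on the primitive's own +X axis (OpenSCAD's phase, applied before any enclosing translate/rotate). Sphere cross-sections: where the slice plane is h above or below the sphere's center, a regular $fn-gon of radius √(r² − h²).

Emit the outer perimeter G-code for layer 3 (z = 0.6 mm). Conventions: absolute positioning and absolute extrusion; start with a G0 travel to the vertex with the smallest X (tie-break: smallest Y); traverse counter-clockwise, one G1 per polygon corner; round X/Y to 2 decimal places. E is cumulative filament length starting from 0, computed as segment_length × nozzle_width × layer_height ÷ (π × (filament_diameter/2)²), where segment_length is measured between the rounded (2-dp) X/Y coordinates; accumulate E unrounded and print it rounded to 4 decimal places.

G0 X-2.73 Y0.00 Z0.60
G1 X-2.36 Y-1.36 E0.0938
G1 X-1.36 Y-2.36 E0.1878
G1 X0.00 Y-2.73 E0.2816
G1 X1.36 Y-2.36 E0.3753
G1 X2.36 Y-1.36 E0.4694
G1 X2.73 Y0.00 E0.5632
G1 X2.36 Y1.36 E0.6569
G1 X1.36 Y2.36 E0.7510
G1 X0.00 Y2.73 E0.8448
G1 X-1.36 Y2.36 E0.9385
G1 X-2.36 Y1.36 E1.0326
G1 X-2.73 Y0.00 E1.1263

At z = 0.6 mm: the sphere: section is a regular 12-gon, circumradius = √(r²−h²) = √(6.5²−5.9²) = 2.728; the cube at (15.5, 11.5) is present — its section is the full 7.5×19 rectangle; Taking the first minus the rest: starting from the r=6.5 sphere, the 7.5×19 cube at (15.5, 11.5) misses the remaining region (no effect) — 1 connected region; (rotated 30° about Z; rotation is an isometry so areas/perimeters/island counts are preserved). The outline is a single polygon with 12 vertices. Extrusion per mm of travel: 0.8 × 0.2 / (π × 0.875²) = 0.066520. Accumulating E over each segment gives final E = 1.1263.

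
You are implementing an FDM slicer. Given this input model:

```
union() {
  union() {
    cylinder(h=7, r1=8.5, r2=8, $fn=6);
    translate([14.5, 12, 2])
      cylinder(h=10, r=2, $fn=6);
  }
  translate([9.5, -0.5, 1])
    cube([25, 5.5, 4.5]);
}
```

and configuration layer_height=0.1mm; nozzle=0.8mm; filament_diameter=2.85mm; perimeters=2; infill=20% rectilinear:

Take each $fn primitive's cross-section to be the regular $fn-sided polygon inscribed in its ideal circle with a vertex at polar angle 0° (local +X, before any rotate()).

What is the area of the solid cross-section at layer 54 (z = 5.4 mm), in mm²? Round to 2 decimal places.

At z = 5.4 mm: the cone: at t=0.771 of its height the radius interpolates to r₁+(r₂−r₁)t = 8.114, giving a regular 6-gon of that circumradius (area = (6/2)·8.114²·sin(360°/6) = 171.06 mm²); the r=2 cylinder at (14.5, 12) gives a regular 6-gon of circumradius 2 (constant along its height) (area = (6/2)·2.000²·sin(360°/6) = 10.39 mm²); Taking the union: the 2 present regions are separate (no shared area or edge), so areas and boundary lengths simply add and each stays a separate island — area = 181.45 mm²; the cube at (9.5, -0.5) (footprint 25×5.5) is included at this height (area 137.50 mm²); Merging all regions: the 2 present regions are separate (no shared area or edge), so areas and boundary lengths simply add and each stays a separate island — area = 318.95 mm². Overall, the cross-section has 3 separate islands. Net area = 318.95 mm².

318.95 mm²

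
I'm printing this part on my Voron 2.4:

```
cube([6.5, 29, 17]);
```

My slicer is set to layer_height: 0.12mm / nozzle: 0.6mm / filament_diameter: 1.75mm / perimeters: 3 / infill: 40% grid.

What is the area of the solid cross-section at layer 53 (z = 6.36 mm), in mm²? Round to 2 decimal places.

188.50 mm²

At z = 6.36 mm: the 6.5×29 cube contributes its full rectangle (area 188.50 mm²). Overall, the cross-section is a single solid region. Net area = 188.50 mm².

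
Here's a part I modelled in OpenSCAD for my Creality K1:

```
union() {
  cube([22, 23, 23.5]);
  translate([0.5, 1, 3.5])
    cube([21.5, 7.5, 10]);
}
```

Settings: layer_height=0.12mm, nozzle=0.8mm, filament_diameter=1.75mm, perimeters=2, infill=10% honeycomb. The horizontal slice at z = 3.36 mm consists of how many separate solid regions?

At z = 3.36 mm: the 22×23 cube contributes its full rectangle; the cube at (0.5, 1) is absent (z outside [3.5, 13.5]); Merging all regions: only the 22×23 cube is present, so the union is just that shape — 1 connected region. The result has 1 disconnected region.

1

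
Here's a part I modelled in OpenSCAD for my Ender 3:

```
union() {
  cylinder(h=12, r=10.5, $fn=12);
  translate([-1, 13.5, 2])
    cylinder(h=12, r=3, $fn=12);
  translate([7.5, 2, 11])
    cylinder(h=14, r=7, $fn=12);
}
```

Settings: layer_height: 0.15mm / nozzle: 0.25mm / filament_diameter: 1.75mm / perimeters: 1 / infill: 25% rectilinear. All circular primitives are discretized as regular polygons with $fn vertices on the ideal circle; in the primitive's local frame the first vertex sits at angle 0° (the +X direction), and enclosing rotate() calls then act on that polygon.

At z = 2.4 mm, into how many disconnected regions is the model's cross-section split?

At z = 2.4 mm: the r=10.5 cylinder contributes a regular 12-gon of circumradius 10.5; the r=3 cylinder at (-1, 13.5) contributes a regular 12-gon of circumradius 3; the cylinder at (7.5, 2) is absent (z outside [11, 25]); Merging all regions: the 2 present regions are separate (no shared area or edge), so areas and boundary lengths simply add and each stays a separate island — 2 connected regions. The result has 2 disconnected regions.

2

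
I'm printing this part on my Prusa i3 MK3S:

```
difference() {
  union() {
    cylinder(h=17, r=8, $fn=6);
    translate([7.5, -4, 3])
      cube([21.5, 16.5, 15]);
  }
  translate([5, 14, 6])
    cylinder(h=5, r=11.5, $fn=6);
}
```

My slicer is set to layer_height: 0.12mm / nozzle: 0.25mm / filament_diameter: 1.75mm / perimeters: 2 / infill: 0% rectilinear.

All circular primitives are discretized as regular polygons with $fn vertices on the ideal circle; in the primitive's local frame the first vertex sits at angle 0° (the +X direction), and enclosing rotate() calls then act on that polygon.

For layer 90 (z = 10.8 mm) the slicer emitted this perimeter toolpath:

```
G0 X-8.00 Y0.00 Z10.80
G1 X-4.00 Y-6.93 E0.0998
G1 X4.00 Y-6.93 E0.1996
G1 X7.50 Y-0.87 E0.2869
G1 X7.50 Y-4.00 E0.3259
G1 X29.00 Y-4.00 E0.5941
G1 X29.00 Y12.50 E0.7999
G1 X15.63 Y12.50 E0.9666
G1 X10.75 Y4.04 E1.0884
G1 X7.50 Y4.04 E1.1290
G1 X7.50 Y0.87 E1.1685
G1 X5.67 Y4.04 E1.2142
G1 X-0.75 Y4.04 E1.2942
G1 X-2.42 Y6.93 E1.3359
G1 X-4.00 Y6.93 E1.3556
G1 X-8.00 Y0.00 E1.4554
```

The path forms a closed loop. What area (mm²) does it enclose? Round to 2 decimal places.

453.96 mm²

Apply the shoelace formula to the sequence of (X, Y) vertices; enclosed area = 453.96 mm².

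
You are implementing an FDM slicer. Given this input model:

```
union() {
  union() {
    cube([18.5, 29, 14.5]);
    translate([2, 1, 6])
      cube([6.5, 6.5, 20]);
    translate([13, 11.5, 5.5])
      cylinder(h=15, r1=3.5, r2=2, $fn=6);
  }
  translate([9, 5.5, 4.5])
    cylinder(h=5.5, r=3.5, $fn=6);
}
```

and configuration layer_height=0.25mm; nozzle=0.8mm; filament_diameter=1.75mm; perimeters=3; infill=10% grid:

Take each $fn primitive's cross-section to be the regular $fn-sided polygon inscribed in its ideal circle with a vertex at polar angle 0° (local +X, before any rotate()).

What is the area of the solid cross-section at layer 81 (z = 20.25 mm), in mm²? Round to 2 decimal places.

At z = 20.25 mm: the cube is not intersected at this z (z outside [0, 14.5]); the cube at (2, 1) (footprint 6.5×6.5) is included at this height (area 42.25 mm²); the cone at (13, 11.5): at t=0.983 of its height the radius interpolates to r₁+(r₂−r₁)t = 2.025, giving a regular 6-gon of that circumradius (area = (6/2)·2.025²·sin(360°/6) = 10.65 mm²); Combining (union): the 2 present regions are separate (no shared area or edge), so areas and boundary lengths simply add and each stays a separate island — area = 52.90 mm²; the cylinder at (9, 5.5) is not intersected at this z (z outside [4.5, 10]); Merging all regions: only the result so far is present, so the union is just that shape — area = 52.90 mm². Overall, the cross-section has 2 separate islands. Net area = 52.90 mm².

52.90 mm²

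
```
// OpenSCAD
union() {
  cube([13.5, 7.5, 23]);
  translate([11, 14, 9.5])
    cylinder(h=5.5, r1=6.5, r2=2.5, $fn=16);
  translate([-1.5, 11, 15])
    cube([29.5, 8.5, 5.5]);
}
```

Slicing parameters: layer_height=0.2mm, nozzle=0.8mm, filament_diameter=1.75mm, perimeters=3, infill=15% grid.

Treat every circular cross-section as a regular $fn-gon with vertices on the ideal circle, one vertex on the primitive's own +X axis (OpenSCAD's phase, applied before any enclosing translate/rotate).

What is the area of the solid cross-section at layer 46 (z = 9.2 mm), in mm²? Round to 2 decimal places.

101.25 mm²

At z = 9.2 mm: the cube (footprint 13.5×7.5) is included at this height (area 101.25 mm²); the cone at (11, 14) does not reach this height (z outside [9.5, 15]); the cube at (-1.5, 11) is not intersected at this z (z outside [15, 20.5]); Combining (union): only the 13.5×7.5 cube is present, so the union is just that shape — area = 101.25 mm². Overall, the cross-section is a single solid region. Net area = 101.25 mm².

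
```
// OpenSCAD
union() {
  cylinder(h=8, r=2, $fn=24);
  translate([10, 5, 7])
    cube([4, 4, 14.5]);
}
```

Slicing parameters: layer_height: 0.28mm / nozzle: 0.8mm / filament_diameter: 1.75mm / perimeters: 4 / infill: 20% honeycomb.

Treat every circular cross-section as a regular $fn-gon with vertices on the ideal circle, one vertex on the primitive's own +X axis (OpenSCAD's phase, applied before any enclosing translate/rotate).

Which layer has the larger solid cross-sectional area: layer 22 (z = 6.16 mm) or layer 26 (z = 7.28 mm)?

Layer 22 (z = 6.16): the r=2 cylinder gives a regular 24-gon of circumradius 2 (constant along its height) (area = (24/2)·2.000²·sin(360°/24) = 12.42 mm²); the cube at (10, 5) does not reach this height (z outside [7, 21.5]); Merging all regions: only the r=2 cylinder is present, so the union is just that shape — area = 12.42 mm². So its area = 12.42 mm². Layer 26 (z = 7.28): the r=2 cylinder gives a regular 24-gon of circumradius 2 (constant along its height) (area = (24/2)·2.000²·sin(360°/24) = 12.42 mm²); the cube at (10, 5) is present — its section is the full 4×4 rectangle (area 16.00 mm²); Taking the union: the 2 present regions are separate (no shared area or edge), so areas and boundary lengths simply add and each stays a separate island — area = 28.42 mm². So its area = 28.42 mm². Layer 26 is larger (28.42 vs 12.42 mm²).

layer 26 (z = 7.28 mm)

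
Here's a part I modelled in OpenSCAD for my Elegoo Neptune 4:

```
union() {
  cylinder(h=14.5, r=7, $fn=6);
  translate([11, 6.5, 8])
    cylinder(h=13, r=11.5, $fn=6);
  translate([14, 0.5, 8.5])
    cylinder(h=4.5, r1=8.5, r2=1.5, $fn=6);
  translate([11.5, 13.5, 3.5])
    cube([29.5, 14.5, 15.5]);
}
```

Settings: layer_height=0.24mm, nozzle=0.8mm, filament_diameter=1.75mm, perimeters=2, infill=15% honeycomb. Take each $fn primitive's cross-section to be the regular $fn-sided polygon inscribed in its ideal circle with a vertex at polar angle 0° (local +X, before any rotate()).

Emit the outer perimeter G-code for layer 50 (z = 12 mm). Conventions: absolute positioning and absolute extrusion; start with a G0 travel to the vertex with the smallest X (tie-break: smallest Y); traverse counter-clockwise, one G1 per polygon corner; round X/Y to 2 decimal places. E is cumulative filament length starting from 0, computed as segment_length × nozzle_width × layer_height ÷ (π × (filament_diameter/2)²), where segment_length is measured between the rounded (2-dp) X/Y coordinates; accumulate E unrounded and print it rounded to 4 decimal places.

G0 X-7.00 Y0.00 Z12.00
G1 X-3.50 Y-6.06 E0.5586
G1 X3.50 Y-6.06 E1.1174
G1 X5.13 Y-3.25 E1.3767
G1 X5.25 Y-3.46 E1.3960
G1 X16.75 Y-3.46 E2.3140
G1 X22.50 Y6.50 E3.2320
G1 X18.46 Y13.50 E3.8772
G1 X41.00 Y13.50 E5.6764
G1 X41.00 Y28.00 E6.8339
G1 X11.50 Y28.00 E9.1887
G1 X11.50 Y16.46 E10.1099
G1 X5.25 Y16.46 E10.6088
G1 X-0.50 Y6.50 E11.5268
G1 X-0.25 Y6.06 E11.5672
G1 X-3.50 Y6.06 E11.8266
G1 X-7.00 Y0.00 E12.3852

At z = 12 mm: the r=7 cylinder contributes a regular 6-gon of circumradius 7; the cylinder at (11, 6.5): section is a regular 6-gon, circumradius r=11.5; the cone at (14, 0.5): at t=0.778 of its height the radius interpolates to r₁+(r₂−r₁)t = 3.056, giving a regular 6-gon of that circumradius; the cube at (11.5, 13.5) is present — its section is the full 29.5×14.5 rectangle; Combining (union): the regions partially overlap (shared area 71.12 mm²), so overlapping operands fuse into one piece — 1 connected region. The outline is a single polygon with 16 vertices. Extrusion per mm of travel: 0.8 × 0.24 / (π × 0.875²) = 0.079824. Accumulating E over each segment gives final E = 12.3852.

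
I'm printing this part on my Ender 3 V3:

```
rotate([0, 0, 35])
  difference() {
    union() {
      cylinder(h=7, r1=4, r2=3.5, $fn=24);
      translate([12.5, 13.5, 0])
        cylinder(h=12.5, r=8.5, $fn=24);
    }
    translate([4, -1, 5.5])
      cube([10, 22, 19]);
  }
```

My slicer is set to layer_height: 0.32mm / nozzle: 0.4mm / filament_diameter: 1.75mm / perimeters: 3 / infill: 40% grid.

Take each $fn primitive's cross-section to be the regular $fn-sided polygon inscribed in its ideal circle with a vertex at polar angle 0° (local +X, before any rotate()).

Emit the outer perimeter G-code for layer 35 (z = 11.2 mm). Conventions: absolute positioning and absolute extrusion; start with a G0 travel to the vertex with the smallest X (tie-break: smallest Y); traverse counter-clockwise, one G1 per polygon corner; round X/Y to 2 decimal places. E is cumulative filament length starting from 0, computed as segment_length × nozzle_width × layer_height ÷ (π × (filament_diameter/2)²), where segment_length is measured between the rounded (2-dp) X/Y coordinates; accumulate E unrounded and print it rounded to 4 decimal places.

At z = 11.2 mm: the cone is not intersected at this z (z outside [0, 7]); the r=8.5 cylinder at (12.5, 13.5) gives a regular 24-gon of circumradius 8.5 (constant along its height); Combining (union): only the r=8.5 cylinder at (12.5, 13.5) is present, so the union is just that shape — 1 connected region; the 10×22 cube at (4, -1) contributes its full rectangle; Subtracting the remaining from the first: starting from the result so far, the 10×22 cube at (4, -1) partially overlaps it — only the 133.56 mm² overlap (of its 220.00 mm²) is removed, clipping the outline — 1 connected region; (rotated 35° about Z; rotation is an isometry so areas/perimeters/island counts are preserved). The outline is a single polygon with 16 vertices. Extrusion per mm of travel: 0.4 × 0.32 / (π × 0.875²) = 0.053216. Accumulating E over each segment gives final E = 2.6817.

G0 X-5.01 Y22.13 Z11.20
G1 X-0.58 Y25.23 E0.2877
G1 X8.49 Y12.29 E1.1287
G1 X9.01 Y12.76 E1.1660
G1 X10.20 Y14.64 E1.2844
G1 X10.87 Y16.75 E1.4022
G1 X10.96 Y18.97 E1.5204
G1 X10.48 Y21.14 E1.6387
G1 X9.46 Y23.10 E1.7563
G1 X7.96 Y24.74 E1.8745
G1 X6.09 Y25.93 E1.9925
G1 X3.97 Y26.60 E2.1108
G1 X1.76 Y26.70 E2.2286
G1 X-0.41 Y26.22 E2.3468
G1 X-2.38 Y25.19 E2.4651
G1 X-4.02 Y23.69 E2.5834
G1 X-5.01 Y22.13 E2.6817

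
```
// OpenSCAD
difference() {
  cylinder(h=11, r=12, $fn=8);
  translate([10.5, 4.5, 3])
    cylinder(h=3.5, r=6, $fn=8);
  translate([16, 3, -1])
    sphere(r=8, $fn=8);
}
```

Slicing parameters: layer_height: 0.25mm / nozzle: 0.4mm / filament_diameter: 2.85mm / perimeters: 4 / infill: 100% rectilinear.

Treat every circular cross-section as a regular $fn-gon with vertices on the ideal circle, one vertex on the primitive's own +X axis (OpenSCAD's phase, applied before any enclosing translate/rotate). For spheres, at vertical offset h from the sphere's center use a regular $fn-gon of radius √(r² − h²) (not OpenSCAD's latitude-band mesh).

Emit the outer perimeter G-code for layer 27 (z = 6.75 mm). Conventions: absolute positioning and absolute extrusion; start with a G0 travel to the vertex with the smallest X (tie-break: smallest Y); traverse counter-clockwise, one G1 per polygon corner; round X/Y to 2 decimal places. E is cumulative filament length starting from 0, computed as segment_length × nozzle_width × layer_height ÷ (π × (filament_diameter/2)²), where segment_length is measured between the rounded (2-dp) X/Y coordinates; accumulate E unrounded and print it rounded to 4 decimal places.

G0 X-12.00 Y0.00 Z6.75
G1 X-8.49 Y-8.49 E0.1440
G1 X0.00 Y-12.00 E0.2880
G1 X8.49 Y-8.49 E0.4320
G1 X12.00 Y0.00 E0.5760
G1 X8.49 Y8.49 E0.7200
G1 X0.00 Y12.00 E0.8641
G1 X-8.49 Y8.49 E1.0081
G1 X-12.00 Y0.00 E1.1521

At z = 6.75 mm: the cylinder: section is a regular 8-gon, circumradius r=12; the cylinder at (10.5, 4.5) does not reach this height (z outside [3, 6.5]); the r=8 sphere at (16, 3) contributes a regular 8-gon of circumradius √(8²−7.75²) = 1.984; Taking the first minus the rest: starting from the r=12 cylinder, the r=8 sphere at (16, 3) misses the remaining region (no effect) — 1 connected region. The outline is a single polygon with 8 vertices. Extrusion per mm of travel: 0.4 × 0.25 / (π × 1.425²) = 0.015675. Accumulating E over each segment gives final E = 1.1521.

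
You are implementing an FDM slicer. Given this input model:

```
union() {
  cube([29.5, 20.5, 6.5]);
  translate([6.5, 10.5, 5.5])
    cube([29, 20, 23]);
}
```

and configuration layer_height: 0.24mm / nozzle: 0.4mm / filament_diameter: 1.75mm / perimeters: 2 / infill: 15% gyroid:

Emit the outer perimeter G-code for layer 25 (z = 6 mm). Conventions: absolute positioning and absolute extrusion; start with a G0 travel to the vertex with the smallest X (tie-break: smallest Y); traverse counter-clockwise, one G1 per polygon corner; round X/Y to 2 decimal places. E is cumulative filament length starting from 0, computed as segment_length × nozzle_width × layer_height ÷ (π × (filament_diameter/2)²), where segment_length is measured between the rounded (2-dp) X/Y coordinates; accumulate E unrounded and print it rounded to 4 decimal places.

G0 X0.00 Y0.00 Z6.00
G1 X29.50 Y0.00 E1.1774
G1 X29.50 Y10.50 E1.5965
G1 X35.50 Y10.50 E1.8360
G1 X35.50 Y30.50 E2.6342
G1 X6.50 Y30.50 E3.7917
G1 X6.50 Y20.50 E4.1908
G1 X0.00 Y20.50 E4.4502
G1 X0.00 Y0.00 E5.2684

At z = 6 mm: the 29.5×20.5 cube contributes its full rectangle; the cube at (6.5, 10.5) is present — its section is the full 29×20 rectangle; Combining (union): the regions partially overlap (shared area 230.00 mm²), so overlapping operands fuse into one piece — 1 connected region. The outline is a single polygon with 8 vertices. Extrusion per mm of travel: 0.4 × 0.24 / (π × 0.875²) = 0.039912. Accumulating E over each segment gives final E = 5.2684.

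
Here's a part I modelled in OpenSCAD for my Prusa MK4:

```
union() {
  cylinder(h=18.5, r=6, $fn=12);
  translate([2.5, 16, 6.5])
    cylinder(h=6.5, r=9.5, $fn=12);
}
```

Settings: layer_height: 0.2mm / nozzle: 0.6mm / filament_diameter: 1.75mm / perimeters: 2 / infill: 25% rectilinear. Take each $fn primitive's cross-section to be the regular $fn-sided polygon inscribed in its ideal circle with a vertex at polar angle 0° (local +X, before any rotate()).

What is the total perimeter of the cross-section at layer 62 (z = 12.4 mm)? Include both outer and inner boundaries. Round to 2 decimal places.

96.28 mm

At z = 12.4 mm: the r=6 cylinder contributes a regular 12-gon of circumradius 6 (perimeter = 2·12·6.000·sin(180°/12) = 37.27 mm); the r=9.5 cylinder at (2.5, 16) contributes a regular 12-gon of circumradius 9.5 (perimeter = 2·12·9.500·sin(180°/12) = 59.01 mm); Merging all regions: the 2 present regions are separate (no shared area or edge), so areas and boundary lengths simply add and each stays a separate island — boundary = 96.28 mm. Overall, the cross-section has 2 separate islands. Total boundary length (outer) = 96.28 mm.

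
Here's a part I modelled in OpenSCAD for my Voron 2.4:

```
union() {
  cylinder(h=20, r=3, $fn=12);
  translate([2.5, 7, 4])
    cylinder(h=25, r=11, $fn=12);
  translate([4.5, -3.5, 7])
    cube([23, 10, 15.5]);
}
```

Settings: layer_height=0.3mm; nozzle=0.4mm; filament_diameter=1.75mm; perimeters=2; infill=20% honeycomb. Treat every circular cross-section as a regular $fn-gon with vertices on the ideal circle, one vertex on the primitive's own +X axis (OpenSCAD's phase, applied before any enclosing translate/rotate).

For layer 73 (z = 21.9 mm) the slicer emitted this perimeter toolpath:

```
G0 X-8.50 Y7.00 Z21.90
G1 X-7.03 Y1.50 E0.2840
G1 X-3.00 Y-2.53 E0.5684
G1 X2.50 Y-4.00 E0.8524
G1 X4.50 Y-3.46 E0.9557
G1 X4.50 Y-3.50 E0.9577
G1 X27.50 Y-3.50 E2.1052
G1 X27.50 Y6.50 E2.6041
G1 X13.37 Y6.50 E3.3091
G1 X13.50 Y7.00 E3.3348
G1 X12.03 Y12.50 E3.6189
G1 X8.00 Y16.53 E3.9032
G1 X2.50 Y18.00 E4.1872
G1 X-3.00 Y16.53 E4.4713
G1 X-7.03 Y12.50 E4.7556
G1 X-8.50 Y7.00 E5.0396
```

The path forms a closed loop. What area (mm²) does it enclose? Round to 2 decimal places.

528.28 mm²

Apply the shoelace formula to the sequence of (X, Y) vertices; enclosed area = 528.28 mm².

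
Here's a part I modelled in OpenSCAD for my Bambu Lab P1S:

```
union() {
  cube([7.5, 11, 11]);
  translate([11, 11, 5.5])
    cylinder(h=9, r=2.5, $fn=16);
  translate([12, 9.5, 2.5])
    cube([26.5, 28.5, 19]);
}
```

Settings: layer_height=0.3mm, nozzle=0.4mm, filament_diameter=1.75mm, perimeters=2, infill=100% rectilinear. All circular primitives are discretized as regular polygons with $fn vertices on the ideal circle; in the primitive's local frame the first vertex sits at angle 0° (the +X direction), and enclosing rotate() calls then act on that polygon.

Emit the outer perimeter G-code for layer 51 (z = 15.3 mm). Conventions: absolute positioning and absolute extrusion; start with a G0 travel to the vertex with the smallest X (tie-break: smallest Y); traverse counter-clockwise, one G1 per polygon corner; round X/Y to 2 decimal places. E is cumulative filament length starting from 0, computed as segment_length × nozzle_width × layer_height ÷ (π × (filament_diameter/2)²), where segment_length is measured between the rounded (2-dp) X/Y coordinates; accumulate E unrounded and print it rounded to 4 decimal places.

G0 X12.00 Y9.50 Z15.30
G1 X38.50 Y9.50 E1.3221
G1 X38.50 Y38.00 E2.7440
G1 X12.00 Y38.00 E4.0661
G1 X12.00 Y9.50 E5.4879

At z = 15.3 mm: the cube is absent (z outside [0, 11]); the cylinder at (11, 11) does not reach this height (z outside [5.5, 14.5]); the 26.5×28.5 cube at (12, 9.5) contributes its full rectangle; Combining (union): only the 26.5×28.5 cube at (12, 9.5) is present, so the union is just that shape — 1 connected region. The outline is a single polygon with 4 vertices. Extrusion per mm of travel: 0.4 × 0.3 / (π × 0.875²) = 0.049890. Accumulating E over each segment gives final E = 5.4879.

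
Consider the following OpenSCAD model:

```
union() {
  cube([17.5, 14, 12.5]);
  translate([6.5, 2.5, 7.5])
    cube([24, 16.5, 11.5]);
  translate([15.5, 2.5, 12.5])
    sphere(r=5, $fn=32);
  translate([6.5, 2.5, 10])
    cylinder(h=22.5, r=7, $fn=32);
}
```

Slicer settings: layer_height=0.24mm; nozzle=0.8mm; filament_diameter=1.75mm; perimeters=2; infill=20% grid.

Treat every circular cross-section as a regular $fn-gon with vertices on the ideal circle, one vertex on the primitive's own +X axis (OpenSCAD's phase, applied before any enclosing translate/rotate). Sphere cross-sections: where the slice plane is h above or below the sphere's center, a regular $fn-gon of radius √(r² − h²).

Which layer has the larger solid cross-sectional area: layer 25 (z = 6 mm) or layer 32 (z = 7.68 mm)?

layer 32 (z = 7.68 mm)

Layer 25 (z = 6): the 17.5×14 cube contributes its full rectangle (area 245.00 mm²); the cube at (6.5, 2.5) is absent (z outside [7.5, 19]); the sphere at (15.5, 2.5) does not reach this height (|z−center|=6.500 > r=5); the cylinder at (6.5, 2.5) is not intersected at this z (z outside [10, 32.5]); Combining (union): only the 17.5×14 cube is present, so the union is just that shape — area = 245.00 mm². So its area = 245.00 mm². Layer 32 (z = 7.68): the cube (footprint 17.5×14) is included at this height (area 245.00 mm²); the 24×16.5 cube at (6.5, 2.5) contributes its full rectangle (area 396.00 mm²); the r=5 sphere at (15.5, 2.5) slices to a regular 32-gon of circumradius 1.330 (√(r²−h²) with h=4.82 from center) (area = (32/2)·1.330²·sin(360°/32) = 5.52 mm²); the cylinder at (6.5, 2.5) is not intersected at this z (z outside [10, 32.5]); Taking the union: the regions partially overlap — summed areas 646.52 mm² minus the doubly-counted overlap 132.02 mm² gives 514.50 mm² — area = 514.50 mm². So its area = 514.50 mm². Layer 32 is larger (514.50 vs 245.00 mm²).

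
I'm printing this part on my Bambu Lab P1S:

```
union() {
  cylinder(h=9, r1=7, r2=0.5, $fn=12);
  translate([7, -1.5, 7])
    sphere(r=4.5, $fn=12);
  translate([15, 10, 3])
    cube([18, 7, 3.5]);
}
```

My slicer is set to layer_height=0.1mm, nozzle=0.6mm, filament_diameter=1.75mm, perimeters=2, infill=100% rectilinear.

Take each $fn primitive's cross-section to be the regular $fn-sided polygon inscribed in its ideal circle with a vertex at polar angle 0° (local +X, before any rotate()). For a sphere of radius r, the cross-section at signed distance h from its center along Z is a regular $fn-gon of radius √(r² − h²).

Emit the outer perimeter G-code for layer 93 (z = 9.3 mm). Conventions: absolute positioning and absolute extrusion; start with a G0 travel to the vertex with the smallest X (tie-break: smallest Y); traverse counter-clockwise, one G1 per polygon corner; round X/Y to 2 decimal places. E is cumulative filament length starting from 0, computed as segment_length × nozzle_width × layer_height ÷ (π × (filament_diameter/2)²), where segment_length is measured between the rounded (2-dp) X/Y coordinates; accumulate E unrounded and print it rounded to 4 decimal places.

G0 X3.13 Y-1.50 Z9.30
G1 X3.65 Y-3.43 E0.0499
G1 X5.07 Y-4.85 E0.1000
G1 X7.00 Y-5.37 E0.1498
G1 X8.93 Y-4.85 E0.1997
G1 X10.35 Y-3.43 E0.2498
G1 X10.87 Y-1.50 E0.2996
G1 X10.35 Y0.43 E0.3495
G1 X8.93 Y1.85 E0.3996
G1 X7.00 Y2.37 E0.4494
G1 X5.07 Y1.85 E0.4993
G1 X3.65 Y0.43 E0.5494
G1 X3.13 Y-1.50 E0.5993

At z = 9.3 mm: the cone does not reach this height (z outside [0, 9]); the r=4.5 sphere at (7, -1.5) slices to a regular 12-gon of circumradius 3.868 (√(r²−h²) with h=2.3 from center); the cube at (15, 10) is not intersected at this z (z outside [3, 6.5]); Taking the union: only the r=4.5 sphere at (7, -1.5) is present, so the union is just that shape — 1 connected region. The outline is a single polygon with 12 vertices. Extrusion per mm of travel: 0.6 × 0.1 / (π × 0.875²) = 0.024945. Accumulating E over each segment gives final E = 0.5993.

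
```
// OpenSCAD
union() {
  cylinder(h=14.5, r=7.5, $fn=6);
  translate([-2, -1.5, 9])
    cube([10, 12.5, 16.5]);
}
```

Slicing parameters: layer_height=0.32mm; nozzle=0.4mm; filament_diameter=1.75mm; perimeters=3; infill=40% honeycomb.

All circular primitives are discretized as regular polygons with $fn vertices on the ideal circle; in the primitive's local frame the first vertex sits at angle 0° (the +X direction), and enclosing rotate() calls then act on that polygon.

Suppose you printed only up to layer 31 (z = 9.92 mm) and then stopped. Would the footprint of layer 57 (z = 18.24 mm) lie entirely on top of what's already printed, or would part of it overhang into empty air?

entirely on top

Compare the two slices. At z = 9.92: the r=7.5 cylinder contributes a regular 6-gon of circumradius 7.5 (area = (6/2)·7.500²·sin(360°/6) = 146.14 mm²); the 10×12.5 cube at (-2, -1.5) contributes its full rectangle (area 125.00 mm²); Merging all regions: the regions partially overlap — summed areas 271.14 mm² minus the doubly-counted overlap 63.13 mm² gives 208.02 mm² — area = 208.02 mm². At z = 18.24: the cylinder is absent (z outside [0, 14.5]); the cube at (-2, -1.5) (footprint 10×12.5) is included at this height (area 125.00 mm²); Merging all regions: only the 10×12.5 cube at (-2, -1.5) is present, so the union is just that shape — area = 125.00 mm². Checking containment: the cross-section at z = 18.24 is a subset of the cross-section at z = 9.92.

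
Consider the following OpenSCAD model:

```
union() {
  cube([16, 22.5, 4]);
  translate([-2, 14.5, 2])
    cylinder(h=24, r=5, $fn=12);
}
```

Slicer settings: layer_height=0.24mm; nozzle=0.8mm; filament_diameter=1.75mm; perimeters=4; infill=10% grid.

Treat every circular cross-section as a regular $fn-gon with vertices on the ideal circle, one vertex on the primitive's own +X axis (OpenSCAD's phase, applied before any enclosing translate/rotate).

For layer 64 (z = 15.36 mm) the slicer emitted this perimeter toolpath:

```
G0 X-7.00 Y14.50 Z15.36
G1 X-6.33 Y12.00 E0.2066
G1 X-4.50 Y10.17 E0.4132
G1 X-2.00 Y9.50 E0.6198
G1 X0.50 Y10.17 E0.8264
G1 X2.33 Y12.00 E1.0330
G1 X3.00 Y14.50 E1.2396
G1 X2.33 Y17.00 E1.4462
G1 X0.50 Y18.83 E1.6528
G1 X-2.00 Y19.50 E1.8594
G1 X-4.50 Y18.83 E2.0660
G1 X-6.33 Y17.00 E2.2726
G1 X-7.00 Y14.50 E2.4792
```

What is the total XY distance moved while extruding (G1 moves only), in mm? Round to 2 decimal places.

31.06 mm

Sum the Euclidean lengths of each G1 segment: total = 31.06 mm.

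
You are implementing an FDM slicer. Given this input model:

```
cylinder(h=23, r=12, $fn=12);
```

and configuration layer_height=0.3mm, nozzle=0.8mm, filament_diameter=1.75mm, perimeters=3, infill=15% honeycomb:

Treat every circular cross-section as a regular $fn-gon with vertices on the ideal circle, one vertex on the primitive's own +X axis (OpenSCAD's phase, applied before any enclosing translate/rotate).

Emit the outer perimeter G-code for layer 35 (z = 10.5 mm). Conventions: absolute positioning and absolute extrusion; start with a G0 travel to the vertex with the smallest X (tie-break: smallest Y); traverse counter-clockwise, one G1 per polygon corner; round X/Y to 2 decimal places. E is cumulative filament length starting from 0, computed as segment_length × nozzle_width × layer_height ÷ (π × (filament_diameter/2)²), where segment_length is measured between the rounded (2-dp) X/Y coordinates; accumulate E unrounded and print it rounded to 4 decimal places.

At z = 10.5 mm: the cylinder: section is a regular 12-gon, circumradius r=12. The outline is a single polygon with 12 vertices. Extrusion per mm of travel: 0.8 × 0.3 / (π × 0.875²) = 0.099780. Accumulating E over each segment gives final E = 7.4368.

G0 X-12.00 Y0.00 Z10.50
G1 X-10.39 Y-6.00 E0.6199
G1 X-6.00 Y-10.39 E1.2393
G1 X0.00 Y-12.00 E1.8592
G1 X6.00 Y-10.39 E2.4791
G1 X10.39 Y-6.00 E3.0985
G1 X12.00 Y0.00 E3.7184
G1 X10.39 Y6.00 E4.3383
G1 X6.00 Y10.39 E4.9577
G1 X0.00 Y12.00 E5.5776
G1 X-6.00 Y10.39 E6.1975
G1 X-10.39 Y6.00 E6.8169
G1 X-12.00 Y0.00 E7.4368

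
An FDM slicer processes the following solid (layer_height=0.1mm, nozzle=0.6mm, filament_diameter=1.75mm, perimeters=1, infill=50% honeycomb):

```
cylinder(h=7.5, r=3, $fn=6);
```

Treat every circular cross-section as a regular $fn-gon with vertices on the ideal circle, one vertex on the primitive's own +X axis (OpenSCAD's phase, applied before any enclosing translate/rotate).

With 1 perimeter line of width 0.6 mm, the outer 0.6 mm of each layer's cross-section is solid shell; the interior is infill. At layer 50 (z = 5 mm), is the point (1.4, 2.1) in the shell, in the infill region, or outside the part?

At z = 5 mm: the cylinder: section is a regular 6-gon, circumradius r=3. Overall, the cross-section is a single solid region. The nearest boundary edge runs (3.00, 0.00)→(1.50, 2.60); distance from the point to it = 0.34 mm. The point is inside the cross-section, 0.34 mm from the nearest boundary — within the 0.6 mm shell band (1 × 0.6).

shell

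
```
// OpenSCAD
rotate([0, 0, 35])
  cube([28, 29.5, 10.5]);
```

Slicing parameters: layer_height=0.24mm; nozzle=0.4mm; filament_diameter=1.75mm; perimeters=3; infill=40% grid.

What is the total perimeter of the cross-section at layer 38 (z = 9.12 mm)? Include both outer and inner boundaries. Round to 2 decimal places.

At z = 9.12 mm: the 28×29.5 cube contributes its full rectangle (perimeter 115.00 mm); (rotated 35° about Z; rotation is an isometry so areas/perimeters/island counts are preserved). Overall, the cross-section is a single solid region. Total boundary length (outer) = 115.00 mm.

115.00 mm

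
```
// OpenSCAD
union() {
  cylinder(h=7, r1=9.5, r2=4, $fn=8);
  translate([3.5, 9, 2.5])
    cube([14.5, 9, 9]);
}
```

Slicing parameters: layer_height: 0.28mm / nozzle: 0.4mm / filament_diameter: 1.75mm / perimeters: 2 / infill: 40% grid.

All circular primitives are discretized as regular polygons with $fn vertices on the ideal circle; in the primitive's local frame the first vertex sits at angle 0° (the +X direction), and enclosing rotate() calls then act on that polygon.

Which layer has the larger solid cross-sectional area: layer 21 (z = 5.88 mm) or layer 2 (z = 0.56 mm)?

Layer 21 (z = 5.88): the cone contributes a regular 8-gon of circumradius 4.880 (interpolated between r1=9.5 and r2=4 at t=0.840) (area = (8/2)·4.880²·sin(360°/8) = 67.36 mm²); the 14.5×9 cube at (3.5, 9) contributes its full rectangle (area 130.50 mm²); Merging all regions: the 2 present regions are separate (no shared area or edge), so areas and boundary lengths simply add and each stays a separate island — area = 197.86 mm². So its area = 197.86 mm². Layer 2 (z = 0.56): the cone contributes a regular 8-gon of circumradius 9.060 (interpolated between r1=9.5 and r2=4 at t=0.080) (area = (8/2)·9.060²·sin(360°/8) = 232.17 mm²); the cube at (3.5, 9) does not reach this height (z outside [2.5, 11.5]); Taking the union: only the cone is present, so the union is just that shape — area = 232.17 mm². So its area = 232.17 mm². Layer 2 is larger (232.17 vs 197.86 mm²).

layer 2 (z = 0.56 mm)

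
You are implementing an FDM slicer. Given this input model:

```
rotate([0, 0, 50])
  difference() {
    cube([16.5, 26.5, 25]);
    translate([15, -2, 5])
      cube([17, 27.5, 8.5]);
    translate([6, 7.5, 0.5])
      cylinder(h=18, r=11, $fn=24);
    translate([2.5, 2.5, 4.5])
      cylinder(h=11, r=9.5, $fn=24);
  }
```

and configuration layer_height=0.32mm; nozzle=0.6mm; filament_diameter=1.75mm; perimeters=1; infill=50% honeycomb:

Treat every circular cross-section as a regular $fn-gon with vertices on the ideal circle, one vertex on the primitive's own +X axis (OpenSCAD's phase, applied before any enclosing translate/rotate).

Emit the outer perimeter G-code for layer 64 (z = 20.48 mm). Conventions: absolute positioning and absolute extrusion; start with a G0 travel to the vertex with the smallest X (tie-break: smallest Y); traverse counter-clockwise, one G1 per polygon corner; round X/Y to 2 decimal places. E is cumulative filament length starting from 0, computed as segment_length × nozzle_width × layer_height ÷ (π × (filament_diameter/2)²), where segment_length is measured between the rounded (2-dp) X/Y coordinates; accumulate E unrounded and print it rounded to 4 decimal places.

G0 X-20.30 Y17.03 Z20.48
G1 X0.00 Y0.00 E2.1151
G1 X10.61 Y12.64 E3.4325
G1 X-9.69 Y29.67 E5.5476
G1 X-20.30 Y17.03 E6.8649

At z = 20.48 mm: the cube (footprint 16.5×26.5) is included at this height; the cube at (15, -2) is not intersected at this z (z outside [5, 13.5]); the cylinder at (6, 7.5) does not reach this height (z outside [0.5, 18.5]); the cylinder at (2.5, 2.5) does not reach this height (z outside [4.5, 15.5]); Subtracting the remaining from the first: none of the subtracted shapes is present at this height, so the 16.5×26.5 cube is unchanged — 1 connected region; (whole slice rotated 50° about Z — lengths, areas and connectivity unchanged). The outline is a single polygon with 4 vertices. Extrusion per mm of travel: 0.6 × 0.32 / (π × 0.875²) = 0.079824. Accumulating E over each segment gives final E = 6.8649.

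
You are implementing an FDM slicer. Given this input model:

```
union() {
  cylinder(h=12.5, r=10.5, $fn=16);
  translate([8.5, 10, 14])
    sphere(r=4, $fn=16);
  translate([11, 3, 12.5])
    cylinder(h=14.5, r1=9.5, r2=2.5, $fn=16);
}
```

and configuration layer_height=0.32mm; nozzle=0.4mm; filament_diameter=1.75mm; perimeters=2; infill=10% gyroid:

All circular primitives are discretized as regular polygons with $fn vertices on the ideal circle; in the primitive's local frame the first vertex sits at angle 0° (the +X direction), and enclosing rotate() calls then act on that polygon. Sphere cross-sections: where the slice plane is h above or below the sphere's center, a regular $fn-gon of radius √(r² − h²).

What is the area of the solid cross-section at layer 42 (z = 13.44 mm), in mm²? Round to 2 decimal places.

At z = 13.44 mm: the cylinder does not reach this height (z outside [0, 12.5]); the r=4 sphere at (8.5, 10) contributes a regular 16-gon of circumradius √(4²−0.56²) = 3.961 (area = (16/2)·3.961²·sin(360°/16) = 48.02 mm²); the cone at (11, 3): at t=0.065 of its height the radius interpolates to r₁+(r₂−r₁)t = 9.046, giving a regular 16-gon of that circumradius (area = (16/2)·9.046²·sin(360°/16) = 250.53 mm²); Taking the union: the regions partially overlap — summed areas 298.56 mm² minus the doubly-counted overlap 33.44 mm² gives 265.12 mm² — area = 265.12 mm². Overall, the cross-section is a single solid region. Net area = 265.12 mm².

265.12 mm²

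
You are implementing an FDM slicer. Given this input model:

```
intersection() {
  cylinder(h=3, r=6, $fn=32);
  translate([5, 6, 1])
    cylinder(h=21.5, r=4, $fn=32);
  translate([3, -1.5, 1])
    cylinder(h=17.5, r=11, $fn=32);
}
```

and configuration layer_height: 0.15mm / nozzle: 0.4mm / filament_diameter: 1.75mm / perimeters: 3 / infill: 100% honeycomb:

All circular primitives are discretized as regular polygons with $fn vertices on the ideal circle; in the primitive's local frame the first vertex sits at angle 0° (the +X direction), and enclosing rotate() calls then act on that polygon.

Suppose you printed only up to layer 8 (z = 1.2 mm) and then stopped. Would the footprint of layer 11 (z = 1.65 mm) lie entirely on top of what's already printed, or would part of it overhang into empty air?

Compare the two slices. At z = 1.2: the r=6 cylinder contributes a regular 32-gon of circumradius 6 (area = (32/2)·6.000²·sin(360°/32) = 112.37 mm²); the cylinder at (5, 6): section is a regular 32-gon, circumradius r=4 (area = (32/2)·4.000²·sin(360°/32) = 49.94 mm²); the cylinder at (3, -1.5): section is a regular 32-gon, circumradius r=11 (area = (32/2)·11.000²·sin(360°/32) = 377.69 mm²); Taking the intersection: the r=4 cylinder at (5, 6) partially overlaps the r=6 cylinder; clipping to the common part keeps 8.88 mm²; the running intersection lies inside the r=11 cylinder at (3, -1.5), so it is kept whole — area = 8.88 mm². At z = 1.65: the r=6 cylinder contributes a regular 32-gon of circumradius 6 (area = (32/2)·6.000²·sin(360°/32) = 112.37 mm²); the cylinder at (5, 6): section is a regular 32-gon, circumradius r=4 (area = (32/2)·4.000²·sin(360°/32) = 49.94 mm²); the r=11 cylinder at (3, -1.5) gives a regular 32-gon of circumradius 11 (constant along its height) (area = (32/2)·11.000²·sin(360°/32) = 377.69 mm²); After intersecting: the r=4 cylinder at (5, 6) partially overlaps the r=6 cylinder; clipping to the common part keeps 8.88 mm²; the running intersection lies inside the r=11 cylinder at (3, -1.5), so it is kept whole — area = 8.88 mm². Checking containment: the cross-section at z = 1.65 is a subset of the cross-section at z = 1.2.

entirely on top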